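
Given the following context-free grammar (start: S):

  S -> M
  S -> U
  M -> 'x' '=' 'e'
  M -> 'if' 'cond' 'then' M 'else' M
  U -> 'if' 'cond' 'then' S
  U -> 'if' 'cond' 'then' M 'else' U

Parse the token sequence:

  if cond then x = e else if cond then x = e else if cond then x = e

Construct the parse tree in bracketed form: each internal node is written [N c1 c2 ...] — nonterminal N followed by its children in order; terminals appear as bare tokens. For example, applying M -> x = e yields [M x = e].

S
U
if cond then M else U
if cond then x = e else U
if cond then x = e else if cond then M else U
if cond then x = e else if cond then x = e else U
if cond then x = e else if cond then x = e else if cond then S
if cond then x = e else if cond then x = e else if cond then M
if cond then x = e else if cond then x = e else if cond then x = e

[S [U if cond then [M x = e] else [U if cond then [M x = e] else [U if cond then [S [M x = e]]]]]]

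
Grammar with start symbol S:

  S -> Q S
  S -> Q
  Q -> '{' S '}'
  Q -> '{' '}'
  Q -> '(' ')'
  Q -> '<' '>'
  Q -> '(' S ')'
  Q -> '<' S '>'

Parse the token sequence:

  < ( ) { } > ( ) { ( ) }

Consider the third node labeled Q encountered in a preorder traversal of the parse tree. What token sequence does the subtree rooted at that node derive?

[S [Q < [S [Q ( )] [S [Q { }]]] >] [S [Q ( )] [S [Q { [S [Q ( )]] }]]]]

{ }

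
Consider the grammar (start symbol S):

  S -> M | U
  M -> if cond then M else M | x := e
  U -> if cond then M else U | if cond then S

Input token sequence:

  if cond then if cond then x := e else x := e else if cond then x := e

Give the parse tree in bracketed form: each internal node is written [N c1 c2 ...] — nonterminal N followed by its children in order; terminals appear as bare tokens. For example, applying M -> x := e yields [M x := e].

S
U
if cond then M else U
if cond then if cond then M else M else U
if cond then if cond then x := e else M else U
if cond then if cond then x := e else x := e else U
if cond then if cond then x := e else x := e else if cond then S
if cond then if cond then x := e else x := e else if cond then M
if cond then if cond then x := e else x := e else if cond then x := e

[S [U if cond then [M if cond then [M x := e] else [M x := e]] else [U if cond then [S [M x := e]]]]]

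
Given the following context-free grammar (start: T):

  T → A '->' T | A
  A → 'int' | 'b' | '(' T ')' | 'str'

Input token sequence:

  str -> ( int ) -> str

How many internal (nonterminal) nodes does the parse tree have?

8

[T [A str] -> [T [A ( [T [A int]] )] -> [T [A str]]]]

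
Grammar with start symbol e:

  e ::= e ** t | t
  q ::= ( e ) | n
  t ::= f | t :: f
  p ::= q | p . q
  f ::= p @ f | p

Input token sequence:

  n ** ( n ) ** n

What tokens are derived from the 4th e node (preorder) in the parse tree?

n

[e [e [e [t [f [p [q n]]]]] ** [t [f [p [q ( [e [t [f [p [q n]]]]] )]]]]] ** [t [f [p [q n]]]]]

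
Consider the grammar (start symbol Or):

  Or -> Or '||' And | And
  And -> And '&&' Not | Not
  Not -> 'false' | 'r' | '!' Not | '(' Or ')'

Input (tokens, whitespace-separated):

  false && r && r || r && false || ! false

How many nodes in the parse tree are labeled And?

[Or [Or [Or [And [And [And [Not false]] && [Not r]] && [Not r]]] || [And [And [Not r]] && [Not false]]] || [And [Not ! [Not false]]]]

6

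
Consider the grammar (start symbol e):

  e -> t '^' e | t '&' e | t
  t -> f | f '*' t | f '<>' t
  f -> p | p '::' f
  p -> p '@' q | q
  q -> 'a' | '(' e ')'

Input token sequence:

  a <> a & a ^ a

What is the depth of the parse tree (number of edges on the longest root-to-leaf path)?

7

[e [t [f [p [q a]]] <> [t [f [p [q a]]]]] & [e [t [f [p [q a]]]] ^ [e [t [f [p [q a]]]]]]]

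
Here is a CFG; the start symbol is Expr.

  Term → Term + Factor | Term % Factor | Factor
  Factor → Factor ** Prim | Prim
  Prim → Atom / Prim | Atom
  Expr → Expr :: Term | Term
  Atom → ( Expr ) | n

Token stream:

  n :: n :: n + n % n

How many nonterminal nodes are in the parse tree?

[Expr [Expr [Expr [Term [Factor [Prim [Atom n]]]]] :: [Term [Factor [Prim [Atom n]]]]] :: [Term [Term [Term [Factor [Prim [Atom n]]]] + [Factor [Prim [Atom n]]]] % [Factor [Prim [Atom n]]]]]

23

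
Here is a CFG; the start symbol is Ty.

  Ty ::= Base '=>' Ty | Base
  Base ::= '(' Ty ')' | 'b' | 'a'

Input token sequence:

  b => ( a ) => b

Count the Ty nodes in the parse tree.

4

[Ty [Base b] => [Ty [Base ( [Ty [Base a]] )] => [Ty [Base b]]]]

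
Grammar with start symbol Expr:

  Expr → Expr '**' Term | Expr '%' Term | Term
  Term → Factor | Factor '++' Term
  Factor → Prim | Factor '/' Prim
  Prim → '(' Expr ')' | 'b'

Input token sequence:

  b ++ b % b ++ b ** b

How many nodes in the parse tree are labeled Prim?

[Expr [Expr [Expr [Term [Factor [Prim b]] ++ [Term [Factor [Prim b]]]]] % [Term [Factor [Prim b]] ++ [Term [Factor [Prim b]]]]] ** [Term [Factor [Prim b]]]]

5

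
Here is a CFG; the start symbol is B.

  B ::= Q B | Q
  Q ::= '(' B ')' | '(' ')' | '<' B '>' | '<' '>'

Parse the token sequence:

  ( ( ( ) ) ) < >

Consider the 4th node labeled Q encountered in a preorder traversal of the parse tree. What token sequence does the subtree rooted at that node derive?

< >

[B [Q ( [B [Q ( [B [Q ( )]] )]] )] [B [Q < >]]]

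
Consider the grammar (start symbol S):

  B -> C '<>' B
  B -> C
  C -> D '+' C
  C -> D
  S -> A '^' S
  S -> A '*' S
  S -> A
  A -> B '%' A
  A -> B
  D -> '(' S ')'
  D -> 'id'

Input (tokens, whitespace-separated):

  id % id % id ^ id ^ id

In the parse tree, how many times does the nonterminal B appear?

5

[S [A [B [C [D id]]] % [A [B [C [D id]]] % [A [B [C [D id]]]]]] ^ [S [A [B [C [D id]]]] ^ [S [A [B [C [D id]]]]]]]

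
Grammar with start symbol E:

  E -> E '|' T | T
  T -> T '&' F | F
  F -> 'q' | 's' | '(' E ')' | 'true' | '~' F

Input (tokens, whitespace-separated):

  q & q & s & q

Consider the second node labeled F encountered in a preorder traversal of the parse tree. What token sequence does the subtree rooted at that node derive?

[E [T [T [T [T [F q]] & [F q]] & [F s]] & [F q]]]

q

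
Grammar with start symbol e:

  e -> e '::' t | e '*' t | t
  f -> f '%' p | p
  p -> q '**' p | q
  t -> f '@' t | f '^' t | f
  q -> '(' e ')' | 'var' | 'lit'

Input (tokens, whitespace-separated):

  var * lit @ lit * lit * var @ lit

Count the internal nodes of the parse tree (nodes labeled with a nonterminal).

28

[e [e [e [e [t [f [p [q var]]]]] * [t [f [p [q lit]]] @ [t [f [p [q lit]]]]]] * [t [f [p [q lit]]]]] * [t [f [p [q var]]] @ [t [f [p [q lit]]]]]]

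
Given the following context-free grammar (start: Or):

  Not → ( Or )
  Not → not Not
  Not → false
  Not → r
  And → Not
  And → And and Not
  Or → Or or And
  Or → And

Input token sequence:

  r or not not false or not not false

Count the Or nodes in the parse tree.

[Or [Or [Or [And [Not r]]] or [And [Not not [Not not [Not false]]]]] or [And [Not not [Not not [Not false]]]]]

3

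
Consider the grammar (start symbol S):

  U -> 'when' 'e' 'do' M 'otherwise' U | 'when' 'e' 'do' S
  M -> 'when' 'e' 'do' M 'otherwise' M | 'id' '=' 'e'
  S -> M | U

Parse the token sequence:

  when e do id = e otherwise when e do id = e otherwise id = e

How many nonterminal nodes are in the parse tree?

6

[S [M when e do [M id = e] otherwise [M when e do [M id = e] otherwise [M id = e]]]]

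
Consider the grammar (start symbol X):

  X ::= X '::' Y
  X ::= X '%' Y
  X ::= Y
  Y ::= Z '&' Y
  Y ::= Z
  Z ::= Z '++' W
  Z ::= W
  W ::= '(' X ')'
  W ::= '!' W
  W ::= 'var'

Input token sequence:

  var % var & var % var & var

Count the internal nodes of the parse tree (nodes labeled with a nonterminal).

[X [X [X [Y [Z [W var]]]] % [Y [Z [W var]] & [Y [Z [W var]]]]] % [Y [Z [W var]] & [Y [Z [W var]]]]]

18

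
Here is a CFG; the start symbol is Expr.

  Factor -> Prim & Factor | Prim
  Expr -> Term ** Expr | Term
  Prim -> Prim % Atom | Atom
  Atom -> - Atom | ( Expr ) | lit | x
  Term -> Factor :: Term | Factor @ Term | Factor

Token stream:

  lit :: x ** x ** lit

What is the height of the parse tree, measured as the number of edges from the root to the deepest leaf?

7

[Expr [Term [Factor [Prim [Atom lit]]] :: [Term [Factor [Prim [Atom x]]]]] ** [Expr [Term [Factor [Prim [Atom x]]]] ** [Expr [Term [Factor [Prim [Atom lit]]]]]]]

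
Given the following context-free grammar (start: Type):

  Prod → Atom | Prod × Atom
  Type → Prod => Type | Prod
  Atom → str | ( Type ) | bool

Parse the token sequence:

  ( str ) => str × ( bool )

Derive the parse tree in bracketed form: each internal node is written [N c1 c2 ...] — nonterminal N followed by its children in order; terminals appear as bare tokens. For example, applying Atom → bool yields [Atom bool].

[Type [Prod [Atom ( [Type [Prod [Atom str]]] )]] => [Type [Prod [Prod [Atom str]] × [Atom ( [Type [Prod [Atom bool]]] )]]]]

Type
Prod => Type
Atom => Type
( Type ) => Type
( Prod ) => Type
( Atom ) => Type
( str ) => Type
( str ) => Prod
( str ) => Prod × Atom
( str ) => Atom × Atom
( str ) => str × Atom
( str ) => str × ( Type )
( str ) => str × ( Prod )
( str ) => str × ( Atom )
( str ) => str × ( bool )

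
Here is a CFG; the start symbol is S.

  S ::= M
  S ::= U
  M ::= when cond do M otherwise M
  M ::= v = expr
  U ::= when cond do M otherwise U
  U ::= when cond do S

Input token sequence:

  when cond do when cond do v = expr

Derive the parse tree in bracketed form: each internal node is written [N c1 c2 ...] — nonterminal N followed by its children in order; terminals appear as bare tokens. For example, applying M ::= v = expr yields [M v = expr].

[S [U when cond do [S [U when cond do [S [M v = expr]]]]]]

S
U
when cond do S
when cond do U
when cond do when cond do S
when cond do when cond do M
when cond do when cond do v = expr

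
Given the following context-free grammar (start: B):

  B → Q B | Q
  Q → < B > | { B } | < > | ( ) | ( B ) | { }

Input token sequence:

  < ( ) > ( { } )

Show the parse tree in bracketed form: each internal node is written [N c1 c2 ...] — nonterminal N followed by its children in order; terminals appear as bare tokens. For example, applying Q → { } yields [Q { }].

[B [Q < [B [Q ( )]] >] [B [Q ( [B [Q { }]] )]]]

B
Q B
< B > B
< Q > B
< ( ) > B
< ( ) > Q
< ( ) > ( B )
< ( ) > ( Q )
< ( ) > ( { } )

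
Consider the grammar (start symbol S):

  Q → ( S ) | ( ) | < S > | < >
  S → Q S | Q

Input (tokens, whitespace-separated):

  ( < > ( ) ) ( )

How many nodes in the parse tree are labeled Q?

[S [Q ( [S [Q < >] [S [Q ( )]]] )] [S [Q ( )]]]

4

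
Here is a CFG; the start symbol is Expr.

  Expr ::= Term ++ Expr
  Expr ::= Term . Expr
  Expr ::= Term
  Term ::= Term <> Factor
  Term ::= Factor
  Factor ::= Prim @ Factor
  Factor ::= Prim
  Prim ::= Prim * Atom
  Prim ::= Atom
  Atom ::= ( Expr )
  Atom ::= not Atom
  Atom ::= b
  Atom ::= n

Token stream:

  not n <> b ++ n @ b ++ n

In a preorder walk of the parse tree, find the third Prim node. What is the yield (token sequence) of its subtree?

n

[Expr [Term [Term [Factor [Prim [Atom not [Atom n]]]]] <> [Factor [Prim [Atom b]]]] ++ [Expr [Term [Factor [Prim [Atom n]] @ [Factor [Prim [Atom b]]]]] ++ [Expr [Term [Factor [Prim [Atom n]]]]]]]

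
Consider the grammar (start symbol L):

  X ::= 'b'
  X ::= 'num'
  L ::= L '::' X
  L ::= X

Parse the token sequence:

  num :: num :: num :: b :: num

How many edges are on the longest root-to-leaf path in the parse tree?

6

[L [L [L [L [L [X num]] :: [X num]] :: [X num]] :: [X b]] :: [X num]]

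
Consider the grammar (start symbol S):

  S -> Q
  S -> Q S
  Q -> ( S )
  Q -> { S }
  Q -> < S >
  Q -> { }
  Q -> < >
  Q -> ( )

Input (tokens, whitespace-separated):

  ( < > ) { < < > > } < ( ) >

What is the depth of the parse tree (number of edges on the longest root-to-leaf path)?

7

[S [Q ( [S [Q < >]] )] [S [Q { [S [Q < [S [Q < >]] >]] }] [S [Q < [S [Q ( )]] >]]]]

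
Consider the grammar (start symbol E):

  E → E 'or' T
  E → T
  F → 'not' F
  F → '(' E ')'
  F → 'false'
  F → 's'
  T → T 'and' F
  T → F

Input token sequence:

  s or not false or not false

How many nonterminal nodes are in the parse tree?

11

[E [E [E [T [F s]]] or [T [F not [F false]]]] or [T [F not [F false]]]]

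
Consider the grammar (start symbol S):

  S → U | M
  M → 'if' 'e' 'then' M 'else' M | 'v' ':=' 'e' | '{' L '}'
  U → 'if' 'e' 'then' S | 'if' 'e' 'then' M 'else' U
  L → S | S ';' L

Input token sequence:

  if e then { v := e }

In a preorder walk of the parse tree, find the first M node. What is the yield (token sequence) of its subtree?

[S [U if e then [S [M { [L [S [M v := e]]] }]]]]

{ v := e }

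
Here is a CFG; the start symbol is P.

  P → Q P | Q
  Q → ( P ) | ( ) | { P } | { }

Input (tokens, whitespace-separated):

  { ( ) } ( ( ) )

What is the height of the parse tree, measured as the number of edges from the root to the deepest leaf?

5

[P [Q { [P [Q ( )]] }] [P [Q ( [P [Q ( )]] )]]]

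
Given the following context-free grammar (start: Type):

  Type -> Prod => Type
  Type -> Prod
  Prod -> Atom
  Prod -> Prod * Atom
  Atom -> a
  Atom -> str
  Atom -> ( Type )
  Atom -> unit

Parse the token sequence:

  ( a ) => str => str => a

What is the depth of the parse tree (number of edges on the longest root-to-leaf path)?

6

[Type [Prod [Atom ( [Type [Prod [Atom a]]] )]] => [Type [Prod [Atom str]] => [Type [Prod [Atom str]] => [Type [Prod [Atom a]]]]]]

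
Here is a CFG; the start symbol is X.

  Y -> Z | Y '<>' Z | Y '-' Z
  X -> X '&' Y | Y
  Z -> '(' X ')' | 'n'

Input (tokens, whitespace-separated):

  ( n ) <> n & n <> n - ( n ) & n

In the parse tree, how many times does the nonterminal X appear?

5

[X [X [X [Y [Y [Z ( [X [Y [Z n]]] )]] <> [Z n]]] & [Y [Y [Y [Z n]] <> [Z n]] - [Z ( [X [Y [Z n]]] )]]] & [Y [Z n]]]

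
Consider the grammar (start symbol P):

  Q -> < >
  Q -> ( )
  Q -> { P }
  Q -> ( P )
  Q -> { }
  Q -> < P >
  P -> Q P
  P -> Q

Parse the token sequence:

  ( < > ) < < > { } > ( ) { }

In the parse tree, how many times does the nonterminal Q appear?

7

[P [Q ( [P [Q < >]] )] [P [Q < [P [Q < >] [P [Q { }]]] >] [P [Q ( )] [P [Q { }]]]]]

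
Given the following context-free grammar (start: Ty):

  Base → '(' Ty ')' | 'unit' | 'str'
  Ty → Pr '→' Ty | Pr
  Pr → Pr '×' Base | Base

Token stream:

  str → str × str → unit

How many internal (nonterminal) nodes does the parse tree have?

11

[Ty [Pr [Base str]] → [Ty [Pr [Pr [Base str]] × [Base str]] → [Ty [Pr [Base unit]]]]]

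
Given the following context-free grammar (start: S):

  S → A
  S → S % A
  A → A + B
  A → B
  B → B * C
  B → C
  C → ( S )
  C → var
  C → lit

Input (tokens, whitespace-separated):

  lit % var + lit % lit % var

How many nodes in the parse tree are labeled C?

5

[S [S [S [S [A [B [C lit]]]] % [A [A [B [C var]]] + [B [C lit]]]] % [A [B [C lit]]]] % [A [B [C var]]]]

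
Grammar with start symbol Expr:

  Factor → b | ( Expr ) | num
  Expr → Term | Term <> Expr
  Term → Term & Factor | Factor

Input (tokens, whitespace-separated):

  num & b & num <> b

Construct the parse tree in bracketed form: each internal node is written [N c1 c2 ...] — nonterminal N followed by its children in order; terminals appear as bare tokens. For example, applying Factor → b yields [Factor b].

Expr
Term <> Expr
Term & Factor <> Expr
Term & Factor & Factor <> Expr
Factor & Factor & Factor <> Expr
num & Factor & Factor <> Expr
num & b & Factor <> Expr
num & b & num <> Expr
num & b & num <> Term
num & b & num <> Factor
num & b & num <> b

[Expr [Term [Term [Term [Factor num]] & [Factor b]] & [Factor num]] <> [Expr [Term [Factor b]]]]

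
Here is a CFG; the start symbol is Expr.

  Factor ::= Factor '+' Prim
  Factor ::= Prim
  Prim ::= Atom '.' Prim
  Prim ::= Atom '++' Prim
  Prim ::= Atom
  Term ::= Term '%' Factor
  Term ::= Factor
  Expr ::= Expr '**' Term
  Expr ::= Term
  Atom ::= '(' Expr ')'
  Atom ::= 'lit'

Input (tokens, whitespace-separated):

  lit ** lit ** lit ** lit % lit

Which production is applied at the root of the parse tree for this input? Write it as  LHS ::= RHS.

Expr ::= Expr '**' Term

[Expr [Expr [Expr [Expr [Term [Factor [Prim [Atom lit]]]]] ** [Term [Factor [Prim [Atom lit]]]]] ** [Term [Factor [Prim [Atom lit]]]]] ** [Term [Term [Factor [Prim [Atom lit]]]] % [Factor [Prim [Atom lit]]]]]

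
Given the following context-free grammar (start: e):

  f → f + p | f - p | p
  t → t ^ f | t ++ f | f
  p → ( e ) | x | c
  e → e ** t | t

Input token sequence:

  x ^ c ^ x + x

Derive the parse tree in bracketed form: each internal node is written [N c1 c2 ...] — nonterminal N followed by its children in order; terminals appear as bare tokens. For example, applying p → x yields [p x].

e
t
t ^ f
t ^ f ^ f
f ^ f ^ f
p ^ f ^ f
x ^ f ^ f
x ^ p ^ f
x ^ c ^ f
x ^ c ^ f + p
x ^ c ^ p + p
x ^ c ^ x + p
x ^ c ^ x + x

[e [t [t [t [f [p x]]] ^ [f [p c]]] ^ [f [f [p x]] + [p x]]]]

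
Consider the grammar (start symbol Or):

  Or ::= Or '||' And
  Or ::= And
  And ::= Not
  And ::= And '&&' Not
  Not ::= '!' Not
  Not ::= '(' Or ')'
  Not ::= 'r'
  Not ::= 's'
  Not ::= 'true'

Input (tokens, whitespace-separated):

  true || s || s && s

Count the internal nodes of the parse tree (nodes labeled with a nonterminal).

[Or [Or [Or [And [Not true]]] || [And [Not s]]] || [And [And [Not s]] && [Not s]]]

11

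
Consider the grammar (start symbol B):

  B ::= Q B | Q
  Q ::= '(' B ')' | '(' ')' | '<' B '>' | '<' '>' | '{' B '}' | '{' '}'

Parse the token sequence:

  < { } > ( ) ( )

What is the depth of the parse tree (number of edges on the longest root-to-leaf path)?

4

[B [Q < [B [Q { }]] >] [B [Q ( )] [B [Q ( )]]]]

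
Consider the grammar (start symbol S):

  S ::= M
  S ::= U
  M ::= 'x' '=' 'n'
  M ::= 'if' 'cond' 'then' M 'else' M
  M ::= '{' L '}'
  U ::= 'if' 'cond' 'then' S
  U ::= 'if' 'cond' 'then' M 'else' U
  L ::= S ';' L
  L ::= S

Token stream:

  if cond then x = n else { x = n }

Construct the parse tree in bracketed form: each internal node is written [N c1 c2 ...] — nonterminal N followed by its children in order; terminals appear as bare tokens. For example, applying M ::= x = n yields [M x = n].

S
M
if cond then M else M
if cond then x = n else M
if cond then x = n else { L }
if cond then x = n else { S }
if cond then x = n else { M }
if cond then x = n else { x = n }

[S [M if cond then [M x = n] else [M { [L [S [M x = n]]] }]]]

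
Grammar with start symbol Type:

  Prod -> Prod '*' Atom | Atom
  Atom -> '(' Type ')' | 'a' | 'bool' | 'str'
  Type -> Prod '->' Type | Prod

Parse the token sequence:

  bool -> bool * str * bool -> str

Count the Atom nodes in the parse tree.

[Type [Prod [Atom bool]] -> [Type [Prod [Prod [Prod [Atom bool]] * [Atom str]] * [Atom bool]] -> [Type [Prod [Atom str]]]]]

5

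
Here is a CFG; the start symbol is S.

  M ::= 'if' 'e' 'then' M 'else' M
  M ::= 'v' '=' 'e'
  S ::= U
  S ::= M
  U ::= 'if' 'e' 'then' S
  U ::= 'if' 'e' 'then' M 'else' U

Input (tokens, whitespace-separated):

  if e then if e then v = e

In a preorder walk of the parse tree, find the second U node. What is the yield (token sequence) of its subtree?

[S [U if e then [S [U if e then [S [M v = e]]]]]]

if e then v = e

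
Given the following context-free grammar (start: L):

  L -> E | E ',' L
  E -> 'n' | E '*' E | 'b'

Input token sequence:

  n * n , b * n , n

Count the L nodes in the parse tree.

[L [E [E n] * [E n]] , [L [E [E b] * [E n]] , [L [E n]]]]

3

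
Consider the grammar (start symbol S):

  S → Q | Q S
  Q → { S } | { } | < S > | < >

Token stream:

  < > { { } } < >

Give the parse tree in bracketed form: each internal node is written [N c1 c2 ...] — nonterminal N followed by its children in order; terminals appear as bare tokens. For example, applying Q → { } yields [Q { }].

S
Q S
< > S
< > Q S
< > { S } S
< > { Q } S
< > { { } } S
< > { { } } Q
< > { { } } < >

[S [Q < >] [S [Q { [S [Q { }]] }] [S [Q < >]]]]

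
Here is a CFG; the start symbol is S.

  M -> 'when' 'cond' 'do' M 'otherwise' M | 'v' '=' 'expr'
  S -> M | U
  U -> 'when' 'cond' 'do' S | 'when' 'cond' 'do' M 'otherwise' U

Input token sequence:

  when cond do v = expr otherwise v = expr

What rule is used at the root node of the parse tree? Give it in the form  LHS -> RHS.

[S [M when cond do [M v = expr] otherwise [M v = expr]]]

S -> M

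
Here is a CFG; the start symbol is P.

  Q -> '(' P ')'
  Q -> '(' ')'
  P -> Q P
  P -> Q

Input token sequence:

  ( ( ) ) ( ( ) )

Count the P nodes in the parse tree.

4

[P [Q ( [P [Q ( )]] )] [P [Q ( [P [Q ( )]] )]]]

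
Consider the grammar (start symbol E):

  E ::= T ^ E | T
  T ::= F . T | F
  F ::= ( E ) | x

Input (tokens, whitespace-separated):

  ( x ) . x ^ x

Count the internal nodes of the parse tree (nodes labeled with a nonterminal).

[E [T [F ( [E [T [F x]]] )] . [T [F x]]] ^ [E [T [F x]]]]

11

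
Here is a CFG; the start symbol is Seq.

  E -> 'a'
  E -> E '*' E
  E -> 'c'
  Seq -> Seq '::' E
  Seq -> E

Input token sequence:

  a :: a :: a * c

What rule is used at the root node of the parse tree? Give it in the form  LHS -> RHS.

[Seq [Seq [Seq [E a]] :: [E a]] :: [E [E a] * [E c]]]

Seq -> Seq '::' E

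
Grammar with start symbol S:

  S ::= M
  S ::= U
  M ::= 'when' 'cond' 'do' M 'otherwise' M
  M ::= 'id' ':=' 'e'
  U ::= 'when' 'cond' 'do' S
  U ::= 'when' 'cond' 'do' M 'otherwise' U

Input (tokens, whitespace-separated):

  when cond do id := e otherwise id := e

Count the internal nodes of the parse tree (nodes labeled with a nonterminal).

4

[S [M when cond do [M id := e] otherwise [M id := e]]]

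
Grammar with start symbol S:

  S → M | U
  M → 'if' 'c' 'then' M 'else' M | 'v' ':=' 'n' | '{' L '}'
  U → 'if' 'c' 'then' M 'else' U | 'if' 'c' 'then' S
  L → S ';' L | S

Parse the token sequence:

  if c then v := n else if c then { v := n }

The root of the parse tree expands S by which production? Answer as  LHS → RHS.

[S [U if c then [M v := n] else [U if c then [S [M { [L [S [M v := n]]] }]]]]]

S → U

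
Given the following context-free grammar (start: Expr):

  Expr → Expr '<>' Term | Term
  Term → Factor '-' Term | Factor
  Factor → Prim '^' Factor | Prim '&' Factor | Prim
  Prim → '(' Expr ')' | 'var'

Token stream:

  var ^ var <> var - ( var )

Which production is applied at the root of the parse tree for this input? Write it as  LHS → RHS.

[Expr [Expr [Term [Factor [Prim var] ^ [Factor [Prim var]]]]] <> [Term [Factor [Prim var]] - [Term [Factor [Prim ( [Expr [Term [Factor [Prim var]]]] )]]]]]

Expr → Expr '<>' Term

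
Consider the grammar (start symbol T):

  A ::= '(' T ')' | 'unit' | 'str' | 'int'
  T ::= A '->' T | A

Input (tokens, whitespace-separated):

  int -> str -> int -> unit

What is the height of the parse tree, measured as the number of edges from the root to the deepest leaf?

[T [A int] -> [T [A str] -> [T [A int] -> [T [A unit]]]]]

5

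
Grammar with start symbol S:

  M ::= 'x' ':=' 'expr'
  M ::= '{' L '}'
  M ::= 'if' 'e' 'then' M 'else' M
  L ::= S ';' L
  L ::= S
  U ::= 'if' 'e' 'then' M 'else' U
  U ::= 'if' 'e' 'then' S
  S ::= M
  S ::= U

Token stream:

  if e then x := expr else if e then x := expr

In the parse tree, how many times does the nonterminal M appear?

2

[S [U if e then [M x := expr] else [U if e then [S [M x := expr]]]]]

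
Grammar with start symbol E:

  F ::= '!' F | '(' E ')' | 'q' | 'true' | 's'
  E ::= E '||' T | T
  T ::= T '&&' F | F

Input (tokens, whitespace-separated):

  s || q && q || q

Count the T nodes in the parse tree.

4

[E [E [E [T [F s]]] || [T [T [F q]] && [F q]]] || [T [F q]]]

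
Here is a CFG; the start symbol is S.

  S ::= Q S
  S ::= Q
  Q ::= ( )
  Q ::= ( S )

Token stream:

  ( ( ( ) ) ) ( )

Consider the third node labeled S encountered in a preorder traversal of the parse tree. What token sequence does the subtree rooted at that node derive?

[S [Q ( [S [Q ( [S [Q ( )]] )]] )] [S [Q ( )]]]

( )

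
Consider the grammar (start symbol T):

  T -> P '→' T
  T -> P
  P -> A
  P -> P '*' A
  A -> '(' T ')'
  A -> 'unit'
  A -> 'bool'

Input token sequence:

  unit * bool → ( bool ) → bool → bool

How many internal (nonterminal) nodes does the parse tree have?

17

[T [P [P [A unit]] * [A bool]] → [T [P [A ( [T [P [A bool]]] )]] → [T [P [A bool]] → [T [P [A bool]]]]]]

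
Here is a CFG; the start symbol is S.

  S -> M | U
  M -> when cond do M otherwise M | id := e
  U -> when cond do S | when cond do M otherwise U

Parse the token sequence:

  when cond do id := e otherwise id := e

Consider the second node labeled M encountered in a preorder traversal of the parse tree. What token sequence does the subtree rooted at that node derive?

id := e

[S [M when cond do [M id := e] otherwise [M id := e]]]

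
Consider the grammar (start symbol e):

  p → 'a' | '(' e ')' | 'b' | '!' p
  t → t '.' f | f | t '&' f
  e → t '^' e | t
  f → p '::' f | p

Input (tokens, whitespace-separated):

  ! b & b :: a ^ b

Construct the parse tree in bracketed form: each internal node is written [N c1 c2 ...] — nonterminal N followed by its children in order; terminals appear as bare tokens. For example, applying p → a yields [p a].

[e [t [t [f [p ! [p b]]]] & [f [p b] :: [f [p a]]]] ^ [e [t [f [p b]]]]]

e
t ^ e
t & f ^ e
f & f ^ e
p & f ^ e
! p & f ^ e
! b & f ^ e
! b & p :: f ^ e
! b & b :: f ^ e
! b & b :: p ^ e
! b & b :: a ^ e
! b & b :: a ^ t
! b & b :: a ^ f
! b & b :: a ^ p
! b & b :: a ^ b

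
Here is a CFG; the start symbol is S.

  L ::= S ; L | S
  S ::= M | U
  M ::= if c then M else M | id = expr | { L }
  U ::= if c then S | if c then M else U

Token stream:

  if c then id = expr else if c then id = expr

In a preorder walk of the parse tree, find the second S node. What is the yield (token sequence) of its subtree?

id = expr

[S [U if c then [M id = expr] else [U if c then [S [M id = expr]]]]]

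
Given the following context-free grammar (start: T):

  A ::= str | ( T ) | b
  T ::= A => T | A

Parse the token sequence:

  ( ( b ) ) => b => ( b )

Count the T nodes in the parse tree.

6

[T [A ( [T [A ( [T [A b]] )]] )] => [T [A b] => [T [A ( [T [A b]] )]]]]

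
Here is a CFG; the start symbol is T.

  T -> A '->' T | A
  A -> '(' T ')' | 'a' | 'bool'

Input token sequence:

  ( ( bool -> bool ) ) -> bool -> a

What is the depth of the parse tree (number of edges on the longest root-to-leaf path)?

7

[T [A ( [T [A ( [T [A bool] -> [T [A bool]]] )]] )] -> [T [A bool] -> [T [A a]]]]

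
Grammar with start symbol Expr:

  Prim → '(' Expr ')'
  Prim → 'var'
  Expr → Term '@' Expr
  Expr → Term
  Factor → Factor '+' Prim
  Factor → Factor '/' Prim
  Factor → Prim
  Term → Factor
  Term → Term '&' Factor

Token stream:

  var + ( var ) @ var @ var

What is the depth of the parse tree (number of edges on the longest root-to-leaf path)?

[Expr [Term [Factor [Factor [Prim var]] + [Prim ( [Expr [Term [Factor [Prim var]]]] )]]] @ [Expr [Term [Factor [Prim var]]] @ [Expr [Term [Factor [Prim var]]]]]]

8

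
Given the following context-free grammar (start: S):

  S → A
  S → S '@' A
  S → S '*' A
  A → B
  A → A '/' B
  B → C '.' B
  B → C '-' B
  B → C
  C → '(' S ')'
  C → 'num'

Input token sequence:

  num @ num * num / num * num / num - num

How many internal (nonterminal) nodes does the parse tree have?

24

[S [S [S [S [A [B [C num]]]] @ [A [B [C num]]]] * [A [A [B [C num]]] / [B [C num]]]] * [A [A [B [C num]]] / [B [C num] - [B [C num]]]]]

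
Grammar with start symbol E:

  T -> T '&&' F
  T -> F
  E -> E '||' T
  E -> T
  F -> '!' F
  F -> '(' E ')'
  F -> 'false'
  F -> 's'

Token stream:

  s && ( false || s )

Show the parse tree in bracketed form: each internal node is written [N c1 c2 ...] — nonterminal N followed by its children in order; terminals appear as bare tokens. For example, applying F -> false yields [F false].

E
T
T && F
F && F
s && F
s && ( E )
s && ( E || T )
s && ( T || T )
s && ( F || T )
s && ( false || T )
s && ( false || F )
s && ( false || s )

[E [T [T [F s]] && [F ( [E [E [T [F false]]] || [T [F s]]] )]]]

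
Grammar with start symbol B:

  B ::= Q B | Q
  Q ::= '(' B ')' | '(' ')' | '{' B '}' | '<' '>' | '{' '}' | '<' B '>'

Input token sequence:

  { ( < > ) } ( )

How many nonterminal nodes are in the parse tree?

8

[B [Q { [B [Q ( [B [Q < >]] )]] }] [B [Q ( )]]]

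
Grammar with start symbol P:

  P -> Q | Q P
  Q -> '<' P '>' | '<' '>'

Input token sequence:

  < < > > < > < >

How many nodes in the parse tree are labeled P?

[P [Q < [P [Q < >]] >] [P [Q < >] [P [Q < >]]]]

4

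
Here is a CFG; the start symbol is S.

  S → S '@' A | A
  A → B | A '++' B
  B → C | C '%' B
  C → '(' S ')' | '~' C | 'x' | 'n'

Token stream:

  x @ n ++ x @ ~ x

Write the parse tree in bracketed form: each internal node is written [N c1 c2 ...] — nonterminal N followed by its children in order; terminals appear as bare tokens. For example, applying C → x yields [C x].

[S [S [S [A [B [C x]]]] @ [A [A [B [C n]]] ++ [B [C x]]]] @ [A [B [C ~ [C x]]]]]

S
S @ A
S @ A @ A
A @ A @ A
B @ A @ A
C @ A @ A
x @ A @ A
x @ A ++ B @ A
x @ B ++ B @ A
x @ C ++ B @ A
x @ n ++ B @ A
x @ n ++ C @ A
x @ n ++ x @ A
x @ n ++ x @ B
x @ n ++ x @ C
x @ n ++ x @ ~ C
x @ n ++ x @ ~ x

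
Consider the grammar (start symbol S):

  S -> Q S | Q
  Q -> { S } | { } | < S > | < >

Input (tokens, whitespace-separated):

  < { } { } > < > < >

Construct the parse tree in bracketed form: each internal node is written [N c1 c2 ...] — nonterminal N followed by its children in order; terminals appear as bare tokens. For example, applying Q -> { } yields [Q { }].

S
Q S
< S > S
< Q S > S
< { } S > S
< { } Q > S
< { } { } > S
< { } { } > Q S
< { } { } > < > S
< { } { } > < > Q
< { } { } > < > < >

[S [Q < [S [Q { }] [S [Q { }]]] >] [S [Q < >] [S [Q < >]]]]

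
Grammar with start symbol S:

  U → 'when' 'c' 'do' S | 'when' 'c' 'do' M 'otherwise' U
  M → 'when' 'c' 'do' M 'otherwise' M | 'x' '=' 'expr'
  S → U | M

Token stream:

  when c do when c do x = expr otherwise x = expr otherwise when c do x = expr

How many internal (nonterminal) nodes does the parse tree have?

[S [U when c do [M when c do [M x = expr] otherwise [M x = expr]] otherwise [U when c do [S [M x = expr]]]]]

8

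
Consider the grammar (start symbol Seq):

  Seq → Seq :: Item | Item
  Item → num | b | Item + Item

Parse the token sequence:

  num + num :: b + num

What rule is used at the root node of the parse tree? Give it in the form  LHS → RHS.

[Seq [Seq [Item [Item num] + [Item num]]] :: [Item [Item b] + [Item num]]]

Seq → Seq :: Item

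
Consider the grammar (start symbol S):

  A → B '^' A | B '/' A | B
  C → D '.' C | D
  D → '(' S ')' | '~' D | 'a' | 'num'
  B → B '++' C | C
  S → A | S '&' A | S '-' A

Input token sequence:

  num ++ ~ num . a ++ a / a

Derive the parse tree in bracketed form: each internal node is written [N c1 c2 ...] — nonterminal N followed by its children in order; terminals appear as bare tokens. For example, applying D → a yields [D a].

S
A
B / A
B ++ C / A
B ++ C ++ C / A
C ++ C ++ C / A
D ++ C ++ C / A
num ++ C ++ C / A
num ++ D . C ++ C / A
num ++ ~ D . C ++ C / A
num ++ ~ num . C ++ C / A
num ++ ~ num . D ++ C / A
num ++ ~ num . a ++ C / A
num ++ ~ num . a ++ D / A
num ++ ~ num . a ++ a / A
num ++ ~ num . a ++ a / B
num ++ ~ num . a ++ a / C
num ++ ~ num . a ++ a / D
num ++ ~ num . a ++ a / a

[S [A [B [B [B [C [D num]]] ++ [C [D ~ [D num]] . [C [D a]]]] ++ [C [D a]]] / [A [B [C [D a]]]]]]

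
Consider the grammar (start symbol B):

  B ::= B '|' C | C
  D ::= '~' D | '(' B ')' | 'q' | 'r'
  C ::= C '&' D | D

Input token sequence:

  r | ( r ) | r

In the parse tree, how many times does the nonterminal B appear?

[B [B [B [C [D r]]] | [C [D ( [B [C [D r]]] )]]] | [C [D r]]]

4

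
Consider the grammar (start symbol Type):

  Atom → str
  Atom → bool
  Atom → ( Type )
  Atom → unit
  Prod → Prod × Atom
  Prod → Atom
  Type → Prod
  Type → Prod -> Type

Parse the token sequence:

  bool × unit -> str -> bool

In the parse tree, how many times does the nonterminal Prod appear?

[Type [Prod [Prod [Atom bool]] × [Atom unit]] -> [Type [Prod [Atom str]] -> [Type [Prod [Atom bool]]]]]

4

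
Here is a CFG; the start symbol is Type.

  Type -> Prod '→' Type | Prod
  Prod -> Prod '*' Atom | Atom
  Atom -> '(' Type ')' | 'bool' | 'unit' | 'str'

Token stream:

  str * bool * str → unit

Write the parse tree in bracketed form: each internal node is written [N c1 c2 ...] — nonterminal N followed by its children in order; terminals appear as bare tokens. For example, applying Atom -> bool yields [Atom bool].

[Type [Prod [Prod [Prod [Atom str]] * [Atom bool]] * [Atom str]] → [Type [Prod [Atom unit]]]]

Type
Prod → Type
Prod * Atom → Type
Prod * Atom * Atom → Type
Atom * Atom * Atom → Type
str * Atom * Atom → Type
str * bool * Atom → Type
str * bool * str → Type
str * bool * str → Prod
str * bool * str → Atom
str * bool * str → unit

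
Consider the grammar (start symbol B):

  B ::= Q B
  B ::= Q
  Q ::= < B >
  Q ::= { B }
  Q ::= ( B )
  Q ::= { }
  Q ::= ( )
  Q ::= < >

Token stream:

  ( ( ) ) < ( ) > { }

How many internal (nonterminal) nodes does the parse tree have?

10

[B [Q ( [B [Q ( )]] )] [B [Q < [B [Q ( )]] >] [B [Q { }]]]]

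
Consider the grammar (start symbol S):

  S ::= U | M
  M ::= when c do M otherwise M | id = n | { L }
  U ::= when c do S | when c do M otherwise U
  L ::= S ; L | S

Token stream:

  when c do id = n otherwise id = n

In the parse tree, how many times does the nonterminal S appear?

1

[S [M when c do [M id = n] otherwise [M id = n]]]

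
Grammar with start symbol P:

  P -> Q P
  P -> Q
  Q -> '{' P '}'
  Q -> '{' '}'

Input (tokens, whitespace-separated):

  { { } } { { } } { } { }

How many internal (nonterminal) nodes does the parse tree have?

12

[P [Q { [P [Q { }]] }] [P [Q { [P [Q { }]] }] [P [Q { }] [P [Q { }]]]]]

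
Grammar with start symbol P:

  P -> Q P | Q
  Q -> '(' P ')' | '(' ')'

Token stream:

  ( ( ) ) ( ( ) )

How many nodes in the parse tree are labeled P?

4

[P [Q ( [P [Q ( )]] )] [P [Q ( [P [Q ( )]] )]]]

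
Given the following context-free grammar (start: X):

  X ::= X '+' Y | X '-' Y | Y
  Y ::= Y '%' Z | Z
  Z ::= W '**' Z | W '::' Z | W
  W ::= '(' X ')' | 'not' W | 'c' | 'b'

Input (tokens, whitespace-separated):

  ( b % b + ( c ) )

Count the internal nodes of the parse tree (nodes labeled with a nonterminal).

19

[X [Y [Z [W ( [X [X [Y [Y [Z [W b]]] % [Z [W b]]]] + [Y [Z [W ( [X [Y [Z [W c]]]] )]]]] )]]]]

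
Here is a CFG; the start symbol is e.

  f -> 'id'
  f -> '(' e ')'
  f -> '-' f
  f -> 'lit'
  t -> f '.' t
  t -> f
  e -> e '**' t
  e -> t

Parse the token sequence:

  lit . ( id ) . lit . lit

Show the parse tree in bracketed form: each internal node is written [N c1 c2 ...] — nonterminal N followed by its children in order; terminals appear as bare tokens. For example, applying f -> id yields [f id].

e
t
f . t
lit . t
lit . f . t
lit . ( e ) . t
lit . ( t ) . t
lit . ( f ) . t
lit . ( id ) . t
lit . ( id ) . f . t
lit . ( id ) . lit . t
lit . ( id ) . lit . f
lit . ( id ) . lit . lit

[e [t [f lit] . [t [f ( [e [t [f id]]] )] . [t [f lit] . [t [f lit]]]]]]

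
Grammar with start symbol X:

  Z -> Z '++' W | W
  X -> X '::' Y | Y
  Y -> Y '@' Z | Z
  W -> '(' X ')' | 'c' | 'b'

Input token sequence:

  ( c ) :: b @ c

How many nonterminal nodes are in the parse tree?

15

[X [X [Y [Z [W ( [X [Y [Z [W c]]]] )]]]] :: [Y [Y [Z [W b]]] @ [Z [W c]]]]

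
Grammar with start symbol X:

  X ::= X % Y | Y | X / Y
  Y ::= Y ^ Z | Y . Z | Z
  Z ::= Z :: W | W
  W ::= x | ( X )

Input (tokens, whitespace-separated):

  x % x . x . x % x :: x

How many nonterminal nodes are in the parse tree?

[X [X [X [Y [Z [W x]]]] % [Y [Y [Y [Z [W x]]] . [Z [W x]]] . [Z [W x]]]] % [Y [Z [Z [W x]] :: [W x]]]]

20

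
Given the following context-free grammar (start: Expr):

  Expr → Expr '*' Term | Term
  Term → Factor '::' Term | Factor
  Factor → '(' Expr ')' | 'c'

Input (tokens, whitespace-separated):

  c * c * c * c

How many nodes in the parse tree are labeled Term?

[Expr [Expr [Expr [Expr [Term [Factor c]]] * [Term [Factor c]]] * [Term [Factor c]]] * [Term [Factor c]]]

4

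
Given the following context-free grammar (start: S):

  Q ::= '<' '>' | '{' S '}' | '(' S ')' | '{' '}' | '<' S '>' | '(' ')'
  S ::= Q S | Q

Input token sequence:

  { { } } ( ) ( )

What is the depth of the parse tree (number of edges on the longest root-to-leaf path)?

[S [Q { [S [Q { }]] }] [S [Q ( )] [S [Q ( )]]]]

4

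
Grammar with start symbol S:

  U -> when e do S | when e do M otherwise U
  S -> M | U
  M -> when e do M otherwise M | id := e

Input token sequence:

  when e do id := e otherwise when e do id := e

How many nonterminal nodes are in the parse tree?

[S [U when e do [M id := e] otherwise [U when e do [S [M id := e]]]]]

6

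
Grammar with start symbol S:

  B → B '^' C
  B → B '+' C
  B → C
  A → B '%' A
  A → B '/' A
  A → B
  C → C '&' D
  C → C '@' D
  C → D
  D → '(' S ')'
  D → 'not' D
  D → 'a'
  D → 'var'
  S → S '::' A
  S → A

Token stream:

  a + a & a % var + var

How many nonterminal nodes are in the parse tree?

17

[S [A [B [B [C [D a]]] + [C [C [D a]] & [D a]]] % [A [B [B [C [D var]]] + [C [D var]]]]]]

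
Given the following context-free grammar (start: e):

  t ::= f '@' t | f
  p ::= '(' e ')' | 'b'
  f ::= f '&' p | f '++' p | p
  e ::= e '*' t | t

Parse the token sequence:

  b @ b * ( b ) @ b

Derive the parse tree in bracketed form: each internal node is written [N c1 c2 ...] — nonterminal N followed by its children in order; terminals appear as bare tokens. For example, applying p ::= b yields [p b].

e
e * t
t * t
f @ t * t
p @ t * t
b @ t * t
b @ f * t
b @ p * t
b @ b * t
b @ b * f @ t
b @ b * p @ t
b @ b * ( e ) @ t
b @ b * ( t ) @ t
b @ b * ( f ) @ t
b @ b * ( p ) @ t
b @ b * ( b ) @ t
b @ b * ( b ) @ f
b @ b * ( b ) @ p
b @ b * ( b ) @ b

[e [e [t [f [p b]] @ [t [f [p b]]]]] * [t [f [p ( [e [t [f [p b]]]] )]] @ [t [f [p b]]]]]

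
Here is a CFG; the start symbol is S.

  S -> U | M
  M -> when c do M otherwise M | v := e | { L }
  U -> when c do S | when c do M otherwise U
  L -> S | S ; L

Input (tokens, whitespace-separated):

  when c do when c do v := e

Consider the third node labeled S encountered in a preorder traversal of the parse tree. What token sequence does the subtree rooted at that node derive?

v := e

[S [U when c do [S [U when c do [S [M v := e]]]]]]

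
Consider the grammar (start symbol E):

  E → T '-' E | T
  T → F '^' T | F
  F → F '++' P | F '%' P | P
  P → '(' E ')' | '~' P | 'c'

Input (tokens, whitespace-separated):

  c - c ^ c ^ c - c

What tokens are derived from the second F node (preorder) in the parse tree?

[E [T [F [P c]]] - [E [T [F [P c]] ^ [T [F [P c]] ^ [T [F [P c]]]]] - [E [T [F [P c]]]]]]

c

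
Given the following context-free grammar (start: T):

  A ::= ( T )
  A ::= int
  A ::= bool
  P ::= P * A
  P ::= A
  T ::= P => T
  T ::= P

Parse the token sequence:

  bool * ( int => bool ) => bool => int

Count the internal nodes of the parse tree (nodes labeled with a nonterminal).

17

[T [P [P [A bool]] * [A ( [T [P [A int]] => [T [P [A bool]]]] )]] => [T [P [A bool]] => [T [P [A int]]]]]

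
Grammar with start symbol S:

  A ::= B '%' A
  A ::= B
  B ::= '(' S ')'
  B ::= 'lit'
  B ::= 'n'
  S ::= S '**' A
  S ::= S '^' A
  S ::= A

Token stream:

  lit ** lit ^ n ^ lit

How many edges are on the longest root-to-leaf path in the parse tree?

[S [S [S [S [A [B lit]]] ** [A [B lit]]] ^ [A [B n]]] ^ [A [B lit]]]

6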